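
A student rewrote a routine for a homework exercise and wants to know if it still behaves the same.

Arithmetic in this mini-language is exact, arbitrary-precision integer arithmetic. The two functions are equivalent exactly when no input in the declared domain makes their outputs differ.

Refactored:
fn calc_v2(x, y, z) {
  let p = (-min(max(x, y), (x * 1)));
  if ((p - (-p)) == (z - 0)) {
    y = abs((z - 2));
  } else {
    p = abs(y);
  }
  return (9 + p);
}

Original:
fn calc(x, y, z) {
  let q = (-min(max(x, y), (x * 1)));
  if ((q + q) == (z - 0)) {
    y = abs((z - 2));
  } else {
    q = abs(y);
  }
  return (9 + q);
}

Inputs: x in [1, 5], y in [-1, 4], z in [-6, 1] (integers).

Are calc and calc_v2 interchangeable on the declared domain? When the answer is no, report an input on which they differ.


The two are interchangeable: local variable names differ; also arithmetic usage differs, and every declared input agrees.
One worked example (x=2, y=4, z=-4) — calc: q := -2 | ((q + q) == (z - 0)): true | y := 6 | result 7; calc_v2: p := -2 | ((p - (-p)) == (z - 0)): true | y := 6 | result 7; agreement on 7.
Every one of the 240 inputs gives matching results.
verdict: equivalent


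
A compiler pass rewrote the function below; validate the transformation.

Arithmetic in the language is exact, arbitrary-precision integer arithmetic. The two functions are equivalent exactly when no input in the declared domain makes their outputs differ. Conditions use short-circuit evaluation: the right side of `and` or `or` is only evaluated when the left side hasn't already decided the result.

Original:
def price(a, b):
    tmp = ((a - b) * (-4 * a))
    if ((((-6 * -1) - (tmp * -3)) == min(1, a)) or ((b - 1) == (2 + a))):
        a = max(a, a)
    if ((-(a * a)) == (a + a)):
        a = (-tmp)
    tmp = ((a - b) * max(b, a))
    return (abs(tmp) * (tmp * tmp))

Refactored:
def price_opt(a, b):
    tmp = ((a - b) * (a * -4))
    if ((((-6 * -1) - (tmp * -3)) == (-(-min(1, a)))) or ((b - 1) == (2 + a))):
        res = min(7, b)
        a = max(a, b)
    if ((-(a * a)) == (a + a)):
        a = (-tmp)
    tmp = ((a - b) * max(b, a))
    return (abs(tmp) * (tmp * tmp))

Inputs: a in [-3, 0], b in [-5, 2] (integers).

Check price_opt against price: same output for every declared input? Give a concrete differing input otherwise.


Try a=-3, b=0.
price: tmp = -36; ((((-6 * -1) - (tmp * -3)) == min(1, a)) or ((b - 1) == (2 + a))) -> true; a = -3; ((-(a * a)) == (a + a)) -> false; tmp = 0; return 0
price_opt: tmp = -36; ((((-6 * -1) - (tmp * -3)) == (-(-min(1, a)))) or ((b - 1) == (2 + a))) -> true; res = 0; a = 0; ((-(a * a)) == (a + a)) -> true; a = 36; tmp = 1296; return 2176782336
0 and 2176782336 differ, so these are not the same function on this domain.
verdict: not equivalent; witness: a=-3, b=0


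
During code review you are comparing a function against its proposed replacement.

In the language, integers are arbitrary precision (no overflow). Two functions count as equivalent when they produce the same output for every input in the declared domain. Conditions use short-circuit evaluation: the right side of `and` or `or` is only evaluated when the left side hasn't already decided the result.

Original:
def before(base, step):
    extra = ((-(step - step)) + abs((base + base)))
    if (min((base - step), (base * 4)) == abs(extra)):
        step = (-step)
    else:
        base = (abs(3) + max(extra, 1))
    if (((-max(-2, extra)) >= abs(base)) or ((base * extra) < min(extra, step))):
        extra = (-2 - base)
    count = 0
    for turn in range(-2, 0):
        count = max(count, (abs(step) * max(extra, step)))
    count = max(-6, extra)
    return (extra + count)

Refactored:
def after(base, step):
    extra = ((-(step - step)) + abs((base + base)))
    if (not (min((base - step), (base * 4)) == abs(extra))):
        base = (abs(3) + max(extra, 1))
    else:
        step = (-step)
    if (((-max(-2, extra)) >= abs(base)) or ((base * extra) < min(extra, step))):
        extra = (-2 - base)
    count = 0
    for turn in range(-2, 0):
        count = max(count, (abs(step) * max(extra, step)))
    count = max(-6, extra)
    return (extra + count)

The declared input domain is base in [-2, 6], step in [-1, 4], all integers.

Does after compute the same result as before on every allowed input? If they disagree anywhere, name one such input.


This is a faithful refactor — boolean connective usage differs, but the computed results match everywhere.
One worked example (base=-2, step=4) — before: extra=4, then (min((base - step), (base * 4)) == abs(extra)) is false, then base=7, then (((-max(-2, extra)) >= abs(base)) or ((base * extra) < min(extra, step))) is false, then count=0, then (turn=-2), then count=16, then (turn=-1), then count=16, then count=4, then returns 8; after: extra=4, then (not (min((base - step), (base * 4)) == abs(extra))) is true, then base=7, then (((-max(-2, extra)) >= abs(base)) or ((base * extra) < min(extra, step))) is false, then count=0, then (turn=-2), then count=16, then (turn=-1), then count=16, then count=4, then returns 8; agreement on 8.
Sweeping the whole domain (54 inputs) finds no disagreement.
verdict: equivalent


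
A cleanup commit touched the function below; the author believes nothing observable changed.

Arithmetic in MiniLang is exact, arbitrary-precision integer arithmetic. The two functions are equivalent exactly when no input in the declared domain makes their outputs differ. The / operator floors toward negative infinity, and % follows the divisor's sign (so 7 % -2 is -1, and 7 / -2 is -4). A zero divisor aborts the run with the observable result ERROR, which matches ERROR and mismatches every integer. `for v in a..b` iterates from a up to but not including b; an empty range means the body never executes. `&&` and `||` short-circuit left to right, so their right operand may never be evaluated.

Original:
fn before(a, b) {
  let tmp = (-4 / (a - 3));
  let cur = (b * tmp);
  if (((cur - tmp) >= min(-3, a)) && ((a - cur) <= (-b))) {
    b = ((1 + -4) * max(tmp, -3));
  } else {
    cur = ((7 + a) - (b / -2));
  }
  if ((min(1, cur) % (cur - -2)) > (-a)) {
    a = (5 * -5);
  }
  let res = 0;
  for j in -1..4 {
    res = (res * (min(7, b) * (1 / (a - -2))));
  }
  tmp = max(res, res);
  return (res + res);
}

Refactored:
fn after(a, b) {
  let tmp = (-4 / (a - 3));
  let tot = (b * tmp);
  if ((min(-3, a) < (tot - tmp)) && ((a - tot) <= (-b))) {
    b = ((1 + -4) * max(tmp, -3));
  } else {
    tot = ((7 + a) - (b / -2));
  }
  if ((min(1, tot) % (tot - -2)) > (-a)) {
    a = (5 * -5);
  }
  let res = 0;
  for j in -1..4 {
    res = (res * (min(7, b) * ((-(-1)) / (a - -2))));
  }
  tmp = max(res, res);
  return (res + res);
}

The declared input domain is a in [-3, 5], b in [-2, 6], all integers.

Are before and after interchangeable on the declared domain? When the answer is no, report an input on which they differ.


Not equivalent: a=-1, b=-2 separates them (ERROR vs 0).
before: tmp becomes 1; next cur becomes -2; next (((cur - tmp) >= min(-3, a)) && ((a - cur) <= (-b))) evaluates to true; next b becomes -3; next hits division by zero so the output is ERROR
after: tmp becomes 1; next tot becomes -2; next ((min(-3, a) < (tot - tmp)) && ((a - tot) <= (-b))) evaluates to false; next tot becomes 5; next ((min(1, tot) % (tot - -2)) > (-a)) evaluates to false; next res becomes 0; next at j=-1:; next res becomes 0; next at j=0:; next res becomes 0; next at j=1:; next res becomes 0; next at j=2:; next res becomes 0; next at j=3:; next res becomes 0; next tmp becomes 0; next final value 0
verdict: not equivalent; witness: a=-1, b=-2


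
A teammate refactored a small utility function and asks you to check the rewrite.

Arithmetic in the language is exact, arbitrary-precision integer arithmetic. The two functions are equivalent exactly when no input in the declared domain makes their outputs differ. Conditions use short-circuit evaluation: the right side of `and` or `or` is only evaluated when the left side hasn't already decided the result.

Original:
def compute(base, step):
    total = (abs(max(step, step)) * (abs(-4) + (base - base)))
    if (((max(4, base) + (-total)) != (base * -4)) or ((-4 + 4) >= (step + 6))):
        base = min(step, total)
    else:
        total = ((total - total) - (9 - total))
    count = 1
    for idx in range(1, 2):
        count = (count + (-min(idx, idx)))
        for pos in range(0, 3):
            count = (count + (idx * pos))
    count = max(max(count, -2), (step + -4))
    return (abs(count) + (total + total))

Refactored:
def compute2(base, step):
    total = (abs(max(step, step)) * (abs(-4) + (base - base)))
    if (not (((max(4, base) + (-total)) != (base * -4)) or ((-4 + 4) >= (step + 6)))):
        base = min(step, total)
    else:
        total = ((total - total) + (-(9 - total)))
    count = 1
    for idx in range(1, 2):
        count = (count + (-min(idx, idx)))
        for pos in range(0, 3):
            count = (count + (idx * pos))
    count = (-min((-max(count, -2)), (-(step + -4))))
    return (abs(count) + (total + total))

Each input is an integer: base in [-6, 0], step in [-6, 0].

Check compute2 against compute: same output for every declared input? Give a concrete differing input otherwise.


Try base=-6, step=-6.
compute: total := 24 | (((max(4, base) + (-total)) != (base * -4)) or ((-4 + 4) >= (step + 6))): true | base := -6 | count := 1 | iter idx=1: | count := 0 | iter pos=0: | count := 0 | iter pos=1: | count := 1 | iter pos=2: | count := 3 | count := 3 | result 51
compute2: total := 24 | (not (((max(4, base) + (-total)) != (base * -4)) or ((-4 + 4) >= (step + 6)))): false | total := 15 | count := 1 | iter idx=1: | count := 0 | iter pos=0: | count := 0 | iter pos=1: | count := 1 | iter pos=2: | count := 3 | count := 3 | result 33
51 and 33 differ, so these are not the same function on this domain.
verdict: not equivalent; witness: base=-6, step=-6


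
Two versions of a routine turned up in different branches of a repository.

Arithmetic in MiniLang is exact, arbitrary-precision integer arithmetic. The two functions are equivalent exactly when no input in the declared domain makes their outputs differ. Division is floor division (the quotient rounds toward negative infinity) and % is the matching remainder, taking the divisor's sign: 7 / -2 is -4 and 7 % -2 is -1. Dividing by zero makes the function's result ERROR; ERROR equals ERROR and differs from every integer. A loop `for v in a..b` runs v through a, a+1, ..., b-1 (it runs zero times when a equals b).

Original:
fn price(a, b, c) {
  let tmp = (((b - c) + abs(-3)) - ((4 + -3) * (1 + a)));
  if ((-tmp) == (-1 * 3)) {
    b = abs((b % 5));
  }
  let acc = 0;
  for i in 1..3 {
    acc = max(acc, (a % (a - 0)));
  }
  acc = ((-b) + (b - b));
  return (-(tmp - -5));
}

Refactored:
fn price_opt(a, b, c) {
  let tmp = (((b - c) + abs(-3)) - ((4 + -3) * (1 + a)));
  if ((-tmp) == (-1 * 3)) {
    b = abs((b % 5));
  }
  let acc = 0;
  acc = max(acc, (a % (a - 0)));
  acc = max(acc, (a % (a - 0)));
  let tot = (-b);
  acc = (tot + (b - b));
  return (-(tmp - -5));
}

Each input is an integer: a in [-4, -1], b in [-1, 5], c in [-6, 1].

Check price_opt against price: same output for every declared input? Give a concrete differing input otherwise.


Although constant usage differs; loop structure differs; arithmetic usage differs; min/max/abs usage differs; statement counts differ; local variable names differ, 224/224 inputs agree.
verdict: equivalent


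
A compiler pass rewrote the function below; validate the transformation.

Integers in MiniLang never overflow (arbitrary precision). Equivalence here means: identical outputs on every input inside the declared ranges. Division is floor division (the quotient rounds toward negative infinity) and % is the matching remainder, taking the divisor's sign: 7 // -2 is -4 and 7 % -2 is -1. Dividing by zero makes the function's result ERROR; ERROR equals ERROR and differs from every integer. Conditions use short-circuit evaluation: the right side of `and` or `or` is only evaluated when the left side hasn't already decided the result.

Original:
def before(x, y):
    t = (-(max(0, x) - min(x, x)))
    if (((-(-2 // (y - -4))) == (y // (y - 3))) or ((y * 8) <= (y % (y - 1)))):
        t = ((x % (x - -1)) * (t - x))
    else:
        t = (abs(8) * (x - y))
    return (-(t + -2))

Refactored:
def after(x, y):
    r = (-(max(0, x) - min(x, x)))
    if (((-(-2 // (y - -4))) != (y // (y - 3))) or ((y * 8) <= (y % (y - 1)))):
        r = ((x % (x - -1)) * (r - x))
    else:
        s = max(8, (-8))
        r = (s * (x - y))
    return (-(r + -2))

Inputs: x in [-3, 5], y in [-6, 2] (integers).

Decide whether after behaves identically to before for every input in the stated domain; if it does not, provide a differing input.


Not equivalent: x=-3, y=1 separates them (ERROR vs 2).
before: t := -3 | divide-by-zero, output ERROR
after: r := -3 | (((-(-2 // (y - -4))) != (y // (y - 3))) or ((y * 8) <= (y % (y - 1)))): true | r := 0 | result 2
verdict: not equivalent; witness: x=-3, y=1


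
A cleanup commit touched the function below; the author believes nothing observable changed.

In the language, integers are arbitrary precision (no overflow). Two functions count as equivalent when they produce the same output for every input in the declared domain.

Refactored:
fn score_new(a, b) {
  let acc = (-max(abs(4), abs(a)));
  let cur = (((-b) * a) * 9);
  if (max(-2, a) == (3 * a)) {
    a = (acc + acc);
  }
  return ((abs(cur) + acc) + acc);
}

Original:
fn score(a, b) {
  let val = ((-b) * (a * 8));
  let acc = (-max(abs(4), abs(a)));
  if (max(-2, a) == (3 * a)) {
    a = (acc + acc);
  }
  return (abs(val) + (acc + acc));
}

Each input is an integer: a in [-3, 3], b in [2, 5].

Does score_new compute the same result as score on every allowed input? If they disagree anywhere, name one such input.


Not equivalent: a=-3, b=2 separates them (40 vs 46).
score: val = 48; acc = -4; (max(-2, a) == (3 * a)) -> false; return 40
score_new: acc = -4; cur = 54; (max(-2, a) == (3 * a)) -> false; return 46
verdict: not equivalent; witness: a=-3, b=2


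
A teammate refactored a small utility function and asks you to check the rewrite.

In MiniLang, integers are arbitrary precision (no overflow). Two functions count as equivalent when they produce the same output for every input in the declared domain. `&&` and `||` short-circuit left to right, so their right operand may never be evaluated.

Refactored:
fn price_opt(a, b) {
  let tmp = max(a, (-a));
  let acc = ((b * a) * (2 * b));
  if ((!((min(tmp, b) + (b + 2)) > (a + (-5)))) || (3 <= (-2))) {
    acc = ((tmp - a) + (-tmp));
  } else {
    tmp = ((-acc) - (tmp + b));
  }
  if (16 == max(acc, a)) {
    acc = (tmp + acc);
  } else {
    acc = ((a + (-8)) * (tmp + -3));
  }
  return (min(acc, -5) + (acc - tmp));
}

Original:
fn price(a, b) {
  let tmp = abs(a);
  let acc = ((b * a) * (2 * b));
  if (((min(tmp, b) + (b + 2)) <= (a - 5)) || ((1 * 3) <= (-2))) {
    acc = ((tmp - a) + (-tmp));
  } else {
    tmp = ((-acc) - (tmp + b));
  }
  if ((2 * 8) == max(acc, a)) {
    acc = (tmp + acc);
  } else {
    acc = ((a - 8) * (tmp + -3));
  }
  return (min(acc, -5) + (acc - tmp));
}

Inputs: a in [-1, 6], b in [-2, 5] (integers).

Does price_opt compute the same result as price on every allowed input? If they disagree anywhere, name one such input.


Equivalent — the differences include boolean connective usage differs; and arithmetic usage differs; and comparison usage differs; and min/max/abs usage differs; and constant usage differs, yet no declared input distinguishes the two.
Spot check at a=5, b=5 — price: tmp=5, then acc=250, then (((min(tmp, b) + (b + 2)) <= (a - 5)) || ((1 * 3) <= (-2))) is false, then tmp=-260, then ((2 * 8) == max(acc, a)) is false, then acc=789, then returns 1044. price_opt: tmp=5, then acc=250, then ((!((min(tmp, b) + (b + 2)) > (a + (-5)))) || (3 <= (-2))) is false, then tmp=-260, then (16 == max(acc, a)) is false, then acc=789, then returns 1044. Both give 1044.
Checked all 64 inputs in the declared domain: the outputs agree on every one.
verdict: equivalent


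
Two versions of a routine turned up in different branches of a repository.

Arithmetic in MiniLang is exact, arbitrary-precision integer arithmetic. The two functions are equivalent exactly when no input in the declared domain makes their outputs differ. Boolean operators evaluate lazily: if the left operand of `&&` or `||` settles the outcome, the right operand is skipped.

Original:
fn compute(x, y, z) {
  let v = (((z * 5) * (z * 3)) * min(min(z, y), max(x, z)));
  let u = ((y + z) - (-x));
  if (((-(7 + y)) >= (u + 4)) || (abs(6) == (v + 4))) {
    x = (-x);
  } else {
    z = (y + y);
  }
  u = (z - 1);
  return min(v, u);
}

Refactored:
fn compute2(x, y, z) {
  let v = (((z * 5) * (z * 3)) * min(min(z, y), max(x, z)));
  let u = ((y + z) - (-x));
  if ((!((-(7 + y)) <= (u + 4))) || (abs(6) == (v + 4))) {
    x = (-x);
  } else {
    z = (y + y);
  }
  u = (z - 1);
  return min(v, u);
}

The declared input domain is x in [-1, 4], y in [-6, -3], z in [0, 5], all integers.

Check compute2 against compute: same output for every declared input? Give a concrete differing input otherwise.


These are not equivalent — on x=-1, y=-5, z=0 the outputs split (-1 vs -11).
compute: v := 0 | u := -6 | (((-(7 + y)) >= (u + 4)) || (abs(6) == (v + 4))): true | x := 1 | u := -1 | result -1
compute2: v := 0 | u := -6 | ((!((-(7 + y)) <= (u + 4))) || (abs(6) == (v + 4))): false | z := -10 | u := -11 | result -11
verdict: not equivalent; witness: x=-1, y=-5, z=0


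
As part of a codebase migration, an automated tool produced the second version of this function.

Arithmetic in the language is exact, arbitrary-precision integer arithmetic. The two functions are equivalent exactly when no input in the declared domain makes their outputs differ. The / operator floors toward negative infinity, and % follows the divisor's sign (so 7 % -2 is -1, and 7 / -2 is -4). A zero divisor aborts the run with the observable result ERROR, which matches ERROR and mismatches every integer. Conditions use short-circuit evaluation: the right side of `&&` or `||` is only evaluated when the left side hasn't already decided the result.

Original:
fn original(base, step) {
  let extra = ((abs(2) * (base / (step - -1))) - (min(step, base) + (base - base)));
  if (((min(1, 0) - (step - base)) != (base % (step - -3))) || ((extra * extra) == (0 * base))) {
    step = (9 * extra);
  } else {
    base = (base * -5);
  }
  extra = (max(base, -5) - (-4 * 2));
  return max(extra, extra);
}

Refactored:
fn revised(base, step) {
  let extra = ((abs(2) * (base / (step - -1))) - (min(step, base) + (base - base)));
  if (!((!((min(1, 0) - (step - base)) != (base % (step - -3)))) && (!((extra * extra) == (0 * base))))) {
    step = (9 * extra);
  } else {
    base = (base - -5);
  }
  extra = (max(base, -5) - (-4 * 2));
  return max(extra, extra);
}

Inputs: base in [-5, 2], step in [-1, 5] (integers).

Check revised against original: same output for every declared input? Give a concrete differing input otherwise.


The rewrite breaks on base=1, step=0, where the results are 3 and 14.
original: extra=2, then (((min(1, 0) - (step - base)) != (base % (step - -3))) || ((extra * extra) == (0 * base))) is false, then base=-5, then extra=3, then returns 3
revised: extra=2, then (!((!((min(1, 0) - (step - base)) != (base % (step - -3)))) && (!((extra * extra) == (0 * base))))) is false, then base=6, then extra=14, then returns 14
verdict: not equivalent; witness: base=1, step=0


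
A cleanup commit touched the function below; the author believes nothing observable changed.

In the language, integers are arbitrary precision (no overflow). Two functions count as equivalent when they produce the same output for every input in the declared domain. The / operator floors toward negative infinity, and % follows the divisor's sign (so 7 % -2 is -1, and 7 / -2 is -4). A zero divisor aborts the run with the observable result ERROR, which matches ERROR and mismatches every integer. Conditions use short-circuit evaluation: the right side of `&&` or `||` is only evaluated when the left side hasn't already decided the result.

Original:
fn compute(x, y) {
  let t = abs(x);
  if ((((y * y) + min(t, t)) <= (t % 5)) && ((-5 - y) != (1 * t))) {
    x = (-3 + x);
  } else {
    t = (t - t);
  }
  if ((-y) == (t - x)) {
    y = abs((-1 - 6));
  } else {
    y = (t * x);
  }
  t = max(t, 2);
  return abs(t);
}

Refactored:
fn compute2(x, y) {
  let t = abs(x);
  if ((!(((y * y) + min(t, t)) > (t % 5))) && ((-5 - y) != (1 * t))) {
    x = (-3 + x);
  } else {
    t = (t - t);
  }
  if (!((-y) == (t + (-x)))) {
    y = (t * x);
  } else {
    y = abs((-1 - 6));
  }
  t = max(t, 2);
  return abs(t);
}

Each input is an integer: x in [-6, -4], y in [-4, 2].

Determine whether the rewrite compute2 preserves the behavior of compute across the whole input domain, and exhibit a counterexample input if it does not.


The two versions differ — the changes include comparison usage differs; arithmetic usage differs; boolean connective usage differs.
Spot check at x=-6, y=0 — compute: t := 6 | ((((y * y) + min(t, t)) <= (t % 5)) && ((-5 - y) != (1 * t))): false | t := 0 | ((-y) == (t - x)): false | y := 0 | t := 2 | result 2. compute2: t := 6 | ((!(((y * y) + min(t, t)) > (t % 5))) && ((-5 - y) != (1 * t))): false | t := 0 | (!((-y) == (t + (-x)))): true | y := 0 | t := 2 | result 2. Both give 2.
Checked all 21 inputs in the declared domain: the outputs agree on every one.
verdict: equivalent


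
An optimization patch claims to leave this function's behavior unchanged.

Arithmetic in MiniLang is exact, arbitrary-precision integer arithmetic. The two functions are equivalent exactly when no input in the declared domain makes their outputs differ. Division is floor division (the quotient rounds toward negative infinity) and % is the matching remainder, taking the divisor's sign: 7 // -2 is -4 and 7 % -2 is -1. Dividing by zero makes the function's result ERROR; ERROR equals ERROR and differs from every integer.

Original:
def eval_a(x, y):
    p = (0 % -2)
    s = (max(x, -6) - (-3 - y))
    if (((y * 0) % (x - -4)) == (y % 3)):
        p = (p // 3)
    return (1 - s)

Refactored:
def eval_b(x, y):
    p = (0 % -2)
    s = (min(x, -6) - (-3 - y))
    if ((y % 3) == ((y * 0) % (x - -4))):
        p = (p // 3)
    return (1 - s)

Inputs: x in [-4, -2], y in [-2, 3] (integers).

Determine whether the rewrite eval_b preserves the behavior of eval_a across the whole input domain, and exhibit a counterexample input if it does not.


Input x=-3, y=-2: 3 from eval_a versus 6 from eval_b.
verdict: not equivalent; witness: x=-3, y=-2


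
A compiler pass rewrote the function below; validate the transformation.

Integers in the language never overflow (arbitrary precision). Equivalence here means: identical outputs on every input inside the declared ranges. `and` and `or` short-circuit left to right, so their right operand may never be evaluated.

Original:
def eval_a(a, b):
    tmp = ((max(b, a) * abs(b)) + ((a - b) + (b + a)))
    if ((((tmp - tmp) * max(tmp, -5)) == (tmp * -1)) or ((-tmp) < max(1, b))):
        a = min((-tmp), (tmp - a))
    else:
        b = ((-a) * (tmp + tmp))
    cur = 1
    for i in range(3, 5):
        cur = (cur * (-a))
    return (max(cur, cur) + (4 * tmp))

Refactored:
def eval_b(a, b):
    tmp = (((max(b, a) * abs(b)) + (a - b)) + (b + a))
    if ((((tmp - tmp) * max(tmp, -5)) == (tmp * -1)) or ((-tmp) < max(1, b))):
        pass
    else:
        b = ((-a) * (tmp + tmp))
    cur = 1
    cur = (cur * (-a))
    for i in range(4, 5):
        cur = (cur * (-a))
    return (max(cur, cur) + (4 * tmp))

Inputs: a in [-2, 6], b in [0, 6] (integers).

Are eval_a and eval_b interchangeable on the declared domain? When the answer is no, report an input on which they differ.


The rewrite breaks on a=-2, b=2, where the results are 0 and 4.
eval_a: tmp = 0; ((((tmp - tmp) * max(tmp, -5)) == (tmp * -1)) or ((-tmp) < max(1, b))) -> true; a = 0; cur = 1; [i=3]; cur = 0; [i=4]; cur = 0; return 0
eval_b: tmp = 0; ((((tmp - tmp) * max(tmp, -5)) == (tmp * -1)) or ((-tmp) < max(1, b))) -> true; cur = 1; cur = 2; [i=4]; cur = 4; return 4
verdict: not equivalent; witness: a=-2, b=2


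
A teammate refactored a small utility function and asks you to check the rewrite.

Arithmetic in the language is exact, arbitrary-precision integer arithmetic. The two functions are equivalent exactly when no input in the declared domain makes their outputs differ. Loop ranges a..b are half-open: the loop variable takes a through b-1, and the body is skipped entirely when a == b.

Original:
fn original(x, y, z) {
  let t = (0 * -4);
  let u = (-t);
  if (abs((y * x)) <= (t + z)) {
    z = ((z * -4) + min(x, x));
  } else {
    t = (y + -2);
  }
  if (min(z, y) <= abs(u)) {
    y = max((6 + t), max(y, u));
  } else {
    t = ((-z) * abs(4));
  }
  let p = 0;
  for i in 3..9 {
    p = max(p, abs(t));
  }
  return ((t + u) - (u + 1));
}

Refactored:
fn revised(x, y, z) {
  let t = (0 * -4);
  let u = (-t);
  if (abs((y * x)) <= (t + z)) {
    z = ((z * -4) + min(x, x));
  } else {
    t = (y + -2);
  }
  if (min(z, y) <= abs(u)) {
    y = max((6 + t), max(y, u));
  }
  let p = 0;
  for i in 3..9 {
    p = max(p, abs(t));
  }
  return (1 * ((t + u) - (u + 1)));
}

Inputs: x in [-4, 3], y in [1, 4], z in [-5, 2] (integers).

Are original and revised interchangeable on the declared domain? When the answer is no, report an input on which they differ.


Not equivalent: x=-4, y=1, z=1 separates them (-5 vs -2).
original: t = 0; u = 0; (abs((y * x)) <= (t + z)) -> false; t = -1; (min(z, y) <= abs(u)) -> false; t = -4; p = 0; [i=3]; p = 4; [i=4]; p = 4; [i=5]; p = 4; [i=6]; p = 4; [i=7]; p = 4; [i=8]; p = 4; return -5
revised: t = 0; u = 0; (abs((y * x)) <= (t + z)) -> false; t = -1; (min(z, y) <= abs(u)) -> false; p = 0; [i=3]; p = 1; [i=4]; p = 1; [i=5]; p = 1; [i=6]; p = 1; [i=7]; p = 1; [i=8]; p = 1; return -2
verdict: not equivalent; witness: x=-4, y=1, z=1


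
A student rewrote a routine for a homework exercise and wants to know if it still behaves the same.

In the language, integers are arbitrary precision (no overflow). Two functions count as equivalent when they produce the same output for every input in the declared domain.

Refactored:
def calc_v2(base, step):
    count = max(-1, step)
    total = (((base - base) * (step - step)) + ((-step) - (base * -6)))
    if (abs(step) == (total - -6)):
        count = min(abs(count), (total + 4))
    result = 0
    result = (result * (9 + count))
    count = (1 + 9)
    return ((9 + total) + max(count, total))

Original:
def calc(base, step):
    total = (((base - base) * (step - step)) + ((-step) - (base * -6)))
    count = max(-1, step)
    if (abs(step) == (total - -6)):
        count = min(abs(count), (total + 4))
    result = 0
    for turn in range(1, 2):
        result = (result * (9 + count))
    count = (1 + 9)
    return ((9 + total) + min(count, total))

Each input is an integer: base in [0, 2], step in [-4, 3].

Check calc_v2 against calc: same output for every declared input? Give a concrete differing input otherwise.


Try base=0, step=-4.
calc: total = 4; count = -1; (abs(step) == (total - -6)) -> false; result = 0; [turn=1]; result = 0; count = 10; return 17
calc_v2: count = -1; total = 4; (abs(step) == (total - -6)) -> false; result = 0; result = 0; count = 10; return 23
17 vs 23 — the two versions disagree here.
verdict: not equivalent; witness: base=0, step=-4


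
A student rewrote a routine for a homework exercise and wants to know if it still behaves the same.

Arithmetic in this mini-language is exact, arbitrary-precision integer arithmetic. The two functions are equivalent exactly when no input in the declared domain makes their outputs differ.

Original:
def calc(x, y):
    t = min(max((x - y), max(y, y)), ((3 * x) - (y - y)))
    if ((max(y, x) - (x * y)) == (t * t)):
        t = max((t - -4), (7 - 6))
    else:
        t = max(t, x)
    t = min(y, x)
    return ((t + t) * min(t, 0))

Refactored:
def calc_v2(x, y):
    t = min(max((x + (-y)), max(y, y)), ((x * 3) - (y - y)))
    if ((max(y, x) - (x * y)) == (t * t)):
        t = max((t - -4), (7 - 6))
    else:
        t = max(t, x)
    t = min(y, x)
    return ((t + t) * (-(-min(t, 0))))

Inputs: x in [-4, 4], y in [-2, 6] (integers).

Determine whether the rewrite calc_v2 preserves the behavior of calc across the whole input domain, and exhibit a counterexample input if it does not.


Behavior is preserved: although arithmetic usage differs, the outputs never diverge.
One worked example (x=3, y=-2) — calc: t becomes 5; next ((max(y, x) - (x * y)) == (t * t)) evaluates to false; next t becomes 5; next t becomes -2; next final value 8; calc_v2: t becomes 5; next ((max(y, x) - (x * y)) == (t * t)) evaluates to false; next t becomes 5; next t becomes -2; next final value 8; agreement on 8.
Across all 81 domain points the two functions coincide.
verdict: equivalent


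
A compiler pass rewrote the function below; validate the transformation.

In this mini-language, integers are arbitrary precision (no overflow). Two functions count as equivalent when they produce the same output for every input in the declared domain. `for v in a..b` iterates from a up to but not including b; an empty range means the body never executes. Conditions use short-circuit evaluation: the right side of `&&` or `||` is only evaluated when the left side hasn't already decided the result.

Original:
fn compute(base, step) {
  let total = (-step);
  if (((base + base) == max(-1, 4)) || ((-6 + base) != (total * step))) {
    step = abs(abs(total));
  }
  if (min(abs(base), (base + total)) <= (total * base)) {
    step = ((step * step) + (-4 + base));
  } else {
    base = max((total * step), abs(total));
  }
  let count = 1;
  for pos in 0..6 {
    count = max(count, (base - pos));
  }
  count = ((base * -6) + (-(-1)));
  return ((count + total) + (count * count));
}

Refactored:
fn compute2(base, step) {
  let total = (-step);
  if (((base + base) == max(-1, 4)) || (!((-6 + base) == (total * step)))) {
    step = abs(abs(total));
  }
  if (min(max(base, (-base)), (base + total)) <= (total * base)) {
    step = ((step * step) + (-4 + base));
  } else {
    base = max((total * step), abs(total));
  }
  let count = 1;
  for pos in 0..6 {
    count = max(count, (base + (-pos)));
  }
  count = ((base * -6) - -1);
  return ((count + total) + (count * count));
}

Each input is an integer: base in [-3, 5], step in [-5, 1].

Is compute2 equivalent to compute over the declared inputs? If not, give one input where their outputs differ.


This is a faithful refactor — comparison usage differs, and boolean connective usage differs, and min/max/abs usage differs, but the computed results match everywhere.
One worked example (base=1, step=-5) — compute: total=5, then (((base + base) == max(-1, 4)) || ((-6 + base) != (total * step))) is true, then step=5, then (min(abs(base), (base + total)) <= (total * base)) is true, then step=22, then count=1, then (pos=0), then count=1, then (pos=1), then count=1, then (pos=2), then count=1, then (pos=3), then count=1, then (pos=4), then count=1, then (pos=5), then count=1, then count=-5, then returns 25; compute2: total=5, then (((base + base) == max(-1, 4)) || (!((-6 + base) == (total * step)))) is true, then step=5, then (min(max(base, (-base)), (base + total)) <= (total * base)) is true, then step=22, then count=1, then (pos=0), then count=1, then (pos=1), then count=1, then (pos=2), then count=1, then (pos=3), then count=1, then (pos=4), then count=1, then (pos=5), then count=1, then count=-5, then returns 25; agreement on 25.
Checked all 63 inputs in the declared domain: the outputs agree on every one.
verdict: equivalent


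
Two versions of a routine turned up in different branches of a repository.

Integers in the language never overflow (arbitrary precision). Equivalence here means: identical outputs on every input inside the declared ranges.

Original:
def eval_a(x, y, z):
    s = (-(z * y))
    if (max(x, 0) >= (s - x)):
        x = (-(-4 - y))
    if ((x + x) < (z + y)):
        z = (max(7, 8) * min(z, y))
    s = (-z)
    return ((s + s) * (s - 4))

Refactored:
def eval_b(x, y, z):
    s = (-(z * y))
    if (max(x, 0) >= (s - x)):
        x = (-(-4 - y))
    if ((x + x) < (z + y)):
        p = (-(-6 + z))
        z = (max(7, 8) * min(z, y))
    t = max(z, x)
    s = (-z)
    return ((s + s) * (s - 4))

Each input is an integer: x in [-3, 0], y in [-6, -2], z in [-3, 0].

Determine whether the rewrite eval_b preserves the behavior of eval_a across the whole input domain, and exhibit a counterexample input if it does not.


Side by side, the visible changes include: min/max/abs usage differs; and local variable names differ; and arithmetic usage differs; and constant usage differs; and statement counts differ.
Tracing x=0, y=-3, z=0: eval_a: s=0, then (max(x, 0) >= (s - x)) is true, then x=1, then ((x + x) < (z + y)) is false, then s=0, then returns 0 | eval_b: s=0, then (max(x, 0) >= (s - x)) is true, then x=1, then ((x + x) < (z + y)) is false, then t=1, then s=0, then returns 0 — matching result 0.
Every one of the 80 inputs gives matching results.
verdict: equivalent


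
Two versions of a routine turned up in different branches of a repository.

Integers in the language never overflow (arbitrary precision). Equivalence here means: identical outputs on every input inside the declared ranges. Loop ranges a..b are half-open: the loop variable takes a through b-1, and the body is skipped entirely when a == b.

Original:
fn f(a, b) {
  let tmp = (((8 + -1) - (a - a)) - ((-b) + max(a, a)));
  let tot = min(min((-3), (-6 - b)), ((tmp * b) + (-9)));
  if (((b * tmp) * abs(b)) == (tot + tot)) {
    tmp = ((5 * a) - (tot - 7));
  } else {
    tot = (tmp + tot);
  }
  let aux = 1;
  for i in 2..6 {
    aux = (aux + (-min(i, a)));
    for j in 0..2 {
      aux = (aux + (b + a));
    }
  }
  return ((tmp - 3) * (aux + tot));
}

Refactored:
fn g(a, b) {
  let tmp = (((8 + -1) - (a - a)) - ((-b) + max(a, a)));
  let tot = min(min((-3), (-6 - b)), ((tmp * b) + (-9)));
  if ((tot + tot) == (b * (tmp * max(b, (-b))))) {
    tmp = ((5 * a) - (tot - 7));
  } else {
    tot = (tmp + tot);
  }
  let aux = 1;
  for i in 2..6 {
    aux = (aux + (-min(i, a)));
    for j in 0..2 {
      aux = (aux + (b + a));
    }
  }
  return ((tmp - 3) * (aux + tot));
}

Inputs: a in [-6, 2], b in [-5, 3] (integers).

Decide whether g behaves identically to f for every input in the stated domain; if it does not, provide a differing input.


Behavior is preserved: although min/max/abs usage differs, the outputs never diverge.
Tracing a=1, b=-5: f: tmp := 1 | tot := -14 | (((b * tmp) * abs(b)) == (tot + tot)): false | tot := -13 | aux := 1 | iter i=2: | aux := 0 | iter j=0: | aux := -4 | iter j=1: | aux := -8 | iter i=3: | aux := -9 | iter j=0: | aux := -13 | iter j=1: | aux := -17 | iter i=4: | aux := -18 | iter j=0: | aux := -22 | iter j=1: | aux := -26 | iter i=5: | aux := -27 | iter j=0: | aux := -31 | iter j=1: | aux := -35 | result 96 | g: tmp := 1 | tot := -14 | ((tot + tot) == (b * (tmp * max(b, (-b))))): false | tot := -13 | aux := 1 | iter i=2: | aux := 0 | iter j=0: | aux := -4 | iter j=1: | aux := -8 | iter i=3: | aux := -9 | iter j=0: | aux := -13 | iter j=1: | aux := -17 | iter i=4: | aux := -18 | iter j=0: | aux := -22 | iter j=1: | aux := -26 | iter i=5: | aux := -27 | iter j=0: | aux := -31 | iter j=1: | aux := -35 | result 96 — matching result 96.
Sweeping the whole domain (81 inputs) finds no disagreement.
verdict: equivalent


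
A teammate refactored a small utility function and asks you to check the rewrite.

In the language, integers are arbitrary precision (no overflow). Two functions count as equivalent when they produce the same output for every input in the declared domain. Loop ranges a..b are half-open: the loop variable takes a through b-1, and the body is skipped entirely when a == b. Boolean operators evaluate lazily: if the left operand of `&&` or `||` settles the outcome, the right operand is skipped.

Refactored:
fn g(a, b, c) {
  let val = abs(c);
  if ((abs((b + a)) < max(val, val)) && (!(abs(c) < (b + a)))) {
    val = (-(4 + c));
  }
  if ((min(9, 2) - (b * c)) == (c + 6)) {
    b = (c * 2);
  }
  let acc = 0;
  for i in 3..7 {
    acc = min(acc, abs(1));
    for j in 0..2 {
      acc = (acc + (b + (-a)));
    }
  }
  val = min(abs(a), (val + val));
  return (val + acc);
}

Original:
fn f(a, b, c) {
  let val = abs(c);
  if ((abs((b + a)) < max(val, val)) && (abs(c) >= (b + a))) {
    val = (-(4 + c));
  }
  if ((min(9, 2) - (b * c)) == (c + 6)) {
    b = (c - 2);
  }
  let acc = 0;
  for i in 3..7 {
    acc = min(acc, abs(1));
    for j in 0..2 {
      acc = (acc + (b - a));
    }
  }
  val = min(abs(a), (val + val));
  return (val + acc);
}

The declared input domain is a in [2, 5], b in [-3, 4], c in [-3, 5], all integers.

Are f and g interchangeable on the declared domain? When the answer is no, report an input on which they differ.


There is a counterexample at a=2, b=-3, c=2: -28 on one side, -7 on the other.
f: val=2, then ((abs((b + a)) < max(val, val)) && (abs(c) >= (b + a))) is true, then val=-6, then ((min(9, 2) - (b * c)) == (c + 6)) is true, then b=0, then acc=0, then (i=3), then acc=0, then (j=0), then acc=-2, then (j=1), then acc=-4, then (i=4), then acc=-4, then (j=0), then acc=-6, then (j=1), then acc=-8, then (i=5), then acc=-8, then (j=0), then acc=-10, then (j=1), then acc=-12, then (i=6), then acc=-12, then (j=0), then acc=-14, then (j=1), then acc=-16, then val=-12, then returns -28
g: val=2, then ((abs((b + a)) < max(val, val)) && (!(abs(c) < (b + a)))) is true, then val=-6, then ((min(9, 2) - (b * c)) == (c + 6)) is true, then b=4, then acc=0, then (i=3), then acc=0, then (j=0), then acc=2, then (j=1), then acc=4, then (i=4), then acc=1, then (j=0), then acc=3, then (j=1), then acc=5, then (i=5), then acc=1, then (j=0), then acc=3, then (j=1), then acc=5, then (i=6), then acc=1, then (j=0), then acc=3, then (j=1), then acc=5, then val=-12, then returns -7
verdict: not equivalent; witness: a=2, b=-3, c=2


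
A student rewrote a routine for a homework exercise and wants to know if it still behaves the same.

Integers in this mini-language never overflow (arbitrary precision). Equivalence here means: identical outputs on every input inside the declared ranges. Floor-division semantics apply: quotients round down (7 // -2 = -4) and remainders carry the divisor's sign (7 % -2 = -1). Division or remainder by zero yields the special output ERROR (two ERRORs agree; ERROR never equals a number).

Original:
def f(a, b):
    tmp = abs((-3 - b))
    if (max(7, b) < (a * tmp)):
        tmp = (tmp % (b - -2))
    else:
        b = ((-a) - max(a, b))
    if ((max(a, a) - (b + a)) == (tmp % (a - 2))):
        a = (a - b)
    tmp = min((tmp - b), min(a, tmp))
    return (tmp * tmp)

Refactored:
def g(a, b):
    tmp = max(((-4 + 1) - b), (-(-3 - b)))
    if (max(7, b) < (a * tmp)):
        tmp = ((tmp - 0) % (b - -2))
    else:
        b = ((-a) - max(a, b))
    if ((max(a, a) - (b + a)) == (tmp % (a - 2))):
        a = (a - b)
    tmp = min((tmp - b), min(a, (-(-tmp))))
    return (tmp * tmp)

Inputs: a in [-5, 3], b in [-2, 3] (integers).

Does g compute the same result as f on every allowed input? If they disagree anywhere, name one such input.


Behavior is preserved: although constant usage differs; also min/max/abs usage differs; also arithmetic usage differs, the outputs never diverge.
Spot check at a=-5, b=-1 — f: tmp := 2 | (max(7, b) < (a * tmp)): false | b := 6 | ((max(a, a) - (b + a)) == (tmp % (a - 2))): false | tmp := -5 | result 25. g: tmp := 2 | (max(7, b) < (a * tmp)): false | b := 6 | ((max(a, a) - (b + a)) == (tmp % (a - 2))): false | tmp := -5 | result 25. Both give 25.
Across all 54 domain points the two functions coincide.
verdict: equivalent


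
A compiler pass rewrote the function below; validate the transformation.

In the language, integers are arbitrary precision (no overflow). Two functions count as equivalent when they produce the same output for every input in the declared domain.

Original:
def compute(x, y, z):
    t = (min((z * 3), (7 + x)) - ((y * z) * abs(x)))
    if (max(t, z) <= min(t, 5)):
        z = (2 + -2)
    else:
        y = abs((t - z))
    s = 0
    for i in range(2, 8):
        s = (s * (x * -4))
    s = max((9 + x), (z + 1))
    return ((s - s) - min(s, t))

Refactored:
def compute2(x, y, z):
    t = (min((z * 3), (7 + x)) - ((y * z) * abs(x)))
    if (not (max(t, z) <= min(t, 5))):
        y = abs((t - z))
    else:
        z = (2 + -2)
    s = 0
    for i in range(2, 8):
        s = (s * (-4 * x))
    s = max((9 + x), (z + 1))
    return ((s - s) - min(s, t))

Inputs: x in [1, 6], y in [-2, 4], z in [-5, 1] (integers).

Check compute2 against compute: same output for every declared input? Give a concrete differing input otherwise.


Side by side, the visible changes include: boolean connective usage differs.
Tracing x=3, y=-2, z=-1: compute: t=-9, then (max(t, z) <= min(t, 5)) is false, then y=8, then s=0, then (i=2), then s=0, then (i=3), then s=0, then (i=4), then s=0, then (i=5), then s=0, then (i=6), then s=0, then (i=7), then s=0, then s=12, then returns 9 | compute2: t=-9, then (not (max(t, z) <= min(t, 5))) is true, then y=8, then s=0, then (i=2), then s=0, then (i=3), then s=0, then (i=4), then s=0, then (i=5), then s=0, then (i=6), then s=0, then (i=7), then s=0, then s=12, then returns 9 — matching result 9.
Across all 294 domain points the two functions coincide.
verdict: equivalent
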